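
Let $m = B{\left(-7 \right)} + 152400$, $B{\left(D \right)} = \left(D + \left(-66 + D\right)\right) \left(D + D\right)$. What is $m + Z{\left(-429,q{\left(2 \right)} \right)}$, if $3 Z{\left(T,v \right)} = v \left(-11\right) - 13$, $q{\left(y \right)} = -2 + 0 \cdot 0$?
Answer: $153523$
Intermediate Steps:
$B{\left(D \right)} = 2 D \left(-66 + 2 D\right)$ ($B{\left(D \right)} = \left(-66 + 2 D\right) 2 D = 2 D \left(-66 + 2 D\right)$)
$q{\left(y \right)} = -2$ ($q{\left(y \right)} = -2 + 0 = -2$)
$m = 153520$ ($m = 4 \left(-7\right) \left(-33 - 7\right) + 152400 = 4 \left(-7\right) \left(-40\right) + 152400 = 1120 + 152400 = 153520$)
$Z{\left(T,v \right)} = - \frac{13}{3} - \frac{11 v}{3}$ ($Z{\left(T,v \right)} = \frac{v \left(-11\right) - 13}{3} = \frac{- 11 v - 13}{3} = \frac{-13 - 11 v}{3} = - \frac{13}{3} - \frac{11 v}{3}$)
$m + Z{\left(-429,q{\left(2 \right)} \right)} = 153520 - -3 = 153520 + \left(- \frac{13}{3} + \frac{22}{3}\right) = 153520 + 3 = 153523$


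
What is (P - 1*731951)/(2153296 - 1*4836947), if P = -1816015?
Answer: 2547966/2683651 ≈ 0.94944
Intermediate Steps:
(P - 1*731951)/(2153296 - 1*4836947) = (-1816015 - 1*731951)/(2153296 - 1*4836947) = (-1816015 - 731951)/(2153296 - 4836947) = -2547966/(-2683651) = -2547966*(-1/2683651) = 2547966/2683651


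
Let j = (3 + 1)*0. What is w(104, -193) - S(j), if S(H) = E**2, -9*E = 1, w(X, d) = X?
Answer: 8423/81 ≈ 103.99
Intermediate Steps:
E = -1/9 (E = -1/9*1 = -1/9 ≈ -0.11111)
j = 0 (j = 4*0 = 0)
S(H) = 1/81 (S(H) = (-1/9)**2 = 1/81)
w(104, -193) - S(j) = 104 - 1*1/81 = 104 - 1/81 = 8423/81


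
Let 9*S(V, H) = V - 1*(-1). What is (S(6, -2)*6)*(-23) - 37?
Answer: -433/3 ≈ -144.33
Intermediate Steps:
S(V, H) = 1/9 + V/9 (S(V, H) = (V - 1*(-1))/9 = (V + 1)/9 = (1 + V)/9 = 1/9 + V/9)
(S(6, -2)*6)*(-23) - 37 = ((1/9 + (1/9)*6)*6)*(-23) - 37 = ((1/9 + 2/3)*6)*(-23) - 37 = ((7/9)*6)*(-23) - 37 = (14/3)*(-23) - 37 = -322/3 - 37 = -433/3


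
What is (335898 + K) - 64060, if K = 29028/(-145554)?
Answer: 6594513204/24259 ≈ 2.7184e+5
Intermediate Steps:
K = -4838/24259 (K = 29028*(-1/145554) = -4838/24259 ≈ -0.19943)
(335898 + K) - 64060 = (335898 - 4838/24259) - 64060 = 8148544744/24259 - 64060 = 6594513204/24259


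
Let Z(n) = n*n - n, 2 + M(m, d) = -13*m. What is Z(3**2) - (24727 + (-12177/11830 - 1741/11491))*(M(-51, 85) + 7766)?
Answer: -28324751061912111/135938530 ≈ -2.0836e+8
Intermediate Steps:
M(m, d) = -2 - 13*m
Z(n) = n**2 - n
Z(3**2) - (24727 + (-12177/11830 - 1741/11491))*(M(-51, 85) + 7766) = 3**2*(-1 + 3**2) - (24727 + (-12177/11830 - 1741/11491))*((-2 - 13*(-51)) + 7766) = 9*(-1 + 9) - (24727 + (-12177*1/11830 - 1741*1/11491))*((-2 + 663) + 7766) = 9*8 - (24727 + (-12177/11830 - 1741/11491))*(661 + 7766) = 72 - (24727 - 160521937/135938530)*8427 = 72 - 3361191509373*8427/135938530 = 72 - 1*28324760849486271/135938530 = 72 - 28324760849486271/135938530 = -28324751061912111/135938530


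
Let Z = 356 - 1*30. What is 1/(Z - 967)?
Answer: -1/641 ≈ -0.0015601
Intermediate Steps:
Z = 326 (Z = 356 - 30 = 326)
1/(Z - 967) = 1/(326 - 967) = 1/(-641) = -1/641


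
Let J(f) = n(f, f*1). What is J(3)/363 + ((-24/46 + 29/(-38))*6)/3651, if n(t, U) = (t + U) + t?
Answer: 1459604/64351309 ≈ 0.022682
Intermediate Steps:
n(t, U) = U + 2*t (n(t, U) = (U + t) + t = U + 2*t)
J(f) = 3*f (J(f) = f*1 + 2*f = f + 2*f = 3*f)
J(3)/363 + ((-24/46 + 29/(-38))*6)/3651 = (3*3)/363 + ((-24/46 + 29/(-38))*6)/3651 = 9*(1/363) + ((-24*1/46 + 29*(-1/38))*6)*(1/3651) = 3/121 + ((-12/23 - 29/38)*6)*(1/3651) = 3/121 - 1123/874*6*(1/3651) = 3/121 - 3369/437*1/3651 = 3/121 - 1123/531829 = 1459604/64351309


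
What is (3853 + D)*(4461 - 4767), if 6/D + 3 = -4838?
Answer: -5707624302/4841 ≈ -1.1790e+6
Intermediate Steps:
D = -6/4841 (D = 6/(-3 - 4838) = 6/(-4841) = 6*(-1/4841) = -6/4841 ≈ -0.0012394)
(3853 + D)*(4461 - 4767) = (3853 - 6/4841)*(4461 - 4767) = (18652367/4841)*(-306) = -5707624302/4841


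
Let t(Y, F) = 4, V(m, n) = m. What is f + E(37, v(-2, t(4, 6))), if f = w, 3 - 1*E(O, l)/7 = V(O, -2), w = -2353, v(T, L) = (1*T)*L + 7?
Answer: -2591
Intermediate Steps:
v(T, L) = 7 + L*T (v(T, L) = T*L + 7 = L*T + 7 = 7 + L*T)
E(O, l) = 21 - 7*O
f = -2353
f + E(37, v(-2, t(4, 6))) = -2353 + (21 - 7*37) = -2353 + (21 - 259) = -2353 - 238 = -2591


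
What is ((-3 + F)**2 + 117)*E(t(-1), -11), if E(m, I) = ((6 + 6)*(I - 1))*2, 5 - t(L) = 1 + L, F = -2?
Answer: -40896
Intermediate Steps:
t(L) = 4 - L (t(L) = 5 - (1 + L) = 5 + (-1 - L) = 4 - L)
E(m, I) = -24 + 24*I (E(m, I) = (12*(-1 + I))*2 = (-12 + 12*I)*2 = -24 + 24*I)
((-3 + F)**2 + 117)*E(t(-1), -11) = ((-3 - 2)**2 + 117)*(-24 + 24*(-11)) = ((-5)**2 + 117)*(-24 - 264) = (25 + 117)*(-288) = 142*(-288) = -40896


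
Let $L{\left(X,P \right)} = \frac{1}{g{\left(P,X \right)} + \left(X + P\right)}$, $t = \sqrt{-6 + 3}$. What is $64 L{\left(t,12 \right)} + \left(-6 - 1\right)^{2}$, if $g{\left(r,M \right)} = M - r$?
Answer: $49 - \frac{32 i \sqrt{3}}{3} \approx 49.0 - 18.475 i$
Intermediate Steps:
$t = i \sqrt{3}$ ($t = \sqrt{-3} = i \sqrt{3} \approx 1.732 i$)
$L{\left(X,P \right)} = \frac{1}{2 X}$ ($L{\left(X,P \right)} = \frac{1}{\left(X - P\right) + \left(X + P\right)} = \frac{1}{\left(X - P\right) + \left(P + X\right)} = \frac{1}{2 X}$)
$64 L{\left(t,12 \right)} + \left(-6 - 1\right)^{2} = 64 \frac{1}{2 i \sqrt{3}} + \left(-6 - 1\right)^{2} = 64 \frac{\left(- \frac{1}{3}\right) i \sqrt{3}}{2} + \left(-7\right)^{2} = 64 \left(- \frac{i \sqrt{3}}{6}\right) + 49 = - \frac{32 i \sqrt{3}}{3} + 49 = 49 - \frac{32 i \sqrt{3}}{3}$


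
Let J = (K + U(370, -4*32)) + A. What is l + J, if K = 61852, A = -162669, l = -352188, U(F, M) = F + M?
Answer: -452763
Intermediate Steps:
J = -100575 (J = (61852 + (370 - 4*32)) - 162669 = (61852 + (370 - 128)) - 162669 = (61852 + 242) - 162669 = 62094 - 162669 = -100575)
l + J = -352188 - 100575 = -452763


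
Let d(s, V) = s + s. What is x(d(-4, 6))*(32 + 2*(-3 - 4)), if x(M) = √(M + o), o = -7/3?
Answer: 6*I*√93 ≈ 57.862*I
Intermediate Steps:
d(s, V) = 2*s
o = -7/3 (o = -7*⅓ = -7/3 ≈ -2.3333)
x(M) = √(-7/3 + M) (x(M) = √(M - 7/3) = √(-7/3 + M))
x(d(-4, 6))*(32 + 2*(-3 - 4)) = (√(-21 + 9*(2*(-4)))/3)*(32 + 2*(-3 - 4)) = (√(-21 + 9*(-8))/3)*(32 + 2*(-7)) = (√(-21 - 72)/3)*(32 - 14) = (√(-93)/3)*18 = ((I*√93)/3)*18 = (I*√93/3)*18 = 6*I*√93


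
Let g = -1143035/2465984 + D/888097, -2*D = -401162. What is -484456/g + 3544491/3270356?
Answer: 3469766570344094361980809/1702208582574267996 ≈ 2.0384e+6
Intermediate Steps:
D = 200581 (D = -½*(-401162) = 200581)
g = -520496417691/2190032992448 (g = -1143035/2465984 + 200581/888097 = -520496417691/2190032992448 ≈ -0.23767)
-484456/g + 3544491/3270356 = -484456/(-520496417691/2190032992448) + 3544491/3270356 = -484456*(-2190032992448/520496417691) + 3544491*(1/3270356) = 1060974623389388288/520496417691 + 3544491/3270356 = 3469766570344094361980809/1702208582574267996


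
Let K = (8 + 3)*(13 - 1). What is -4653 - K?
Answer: -4785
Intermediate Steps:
K = 132 (K = 11*12 = 132)
-4653 - K = -4653 - 1*132 = -4653 - 132 = -4785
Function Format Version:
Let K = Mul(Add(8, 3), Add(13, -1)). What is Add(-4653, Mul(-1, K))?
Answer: -4785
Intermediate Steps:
K = 132 (K = Mul(11, 12) = 132)
Add(-4653, Mul(-1, K)) = Add(-4653, Mul(-1, 132)) = Add(-4653, -132) = -4785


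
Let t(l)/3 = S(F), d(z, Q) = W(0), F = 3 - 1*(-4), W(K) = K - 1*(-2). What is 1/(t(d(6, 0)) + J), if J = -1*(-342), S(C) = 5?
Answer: 1/357 ≈ 0.0028011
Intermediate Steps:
W(K) = 2 + K (W(K) = K + 2 = 2 + K)
F = 7 (F = 3 + 4 = 7)
d(z, Q) = 2 (d(z, Q) = 2 + 0 = 2)
J = 342
t(l) = 15 (t(l) = 3*5 = 15)
1/(t(d(6, 0)) + J) = 1/(15 + 342) = 1/357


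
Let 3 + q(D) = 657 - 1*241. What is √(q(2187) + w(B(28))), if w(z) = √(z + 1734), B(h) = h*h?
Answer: √(413 + √2518) ≈ 21.522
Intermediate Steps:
B(h) = h²
q(D) = 413 (q(D) = -3 + (657 - 1*241) = -3 + (657 - 241) = -3 + 416 = 413)
w(z) = √(1734 + z)
√(q(2187) + w(B(28))) = √(413 + √(1734 + 28²)) = √(413 + √(1734 + 784)) = √(413 + √2518)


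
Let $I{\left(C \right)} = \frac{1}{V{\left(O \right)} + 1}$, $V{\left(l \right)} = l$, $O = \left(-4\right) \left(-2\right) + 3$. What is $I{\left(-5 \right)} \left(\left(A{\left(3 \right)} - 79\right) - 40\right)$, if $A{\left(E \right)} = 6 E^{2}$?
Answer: $- \frac{65}{12} \approx -5.4167$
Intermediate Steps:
$O = 11$ ($O = 8 + 3 = 11$)
$I{\left(C \right)} = \frac{1}{12}$ ($I{\left(C \right)} = \frac{1}{11 + 1} = \frac{1}{12}$)
$I{\left(-5 \right)} \left(\left(A{\left(3 \right)} - 79\right) - 40\right) = \frac{\left(6 \cdot 3^{2} - 79\right) - 40}{12} = \frac{\left(6 \cdot 9 - 79\right) - 40}{12} = \frac{\left(54 - 79\right) - 40}{12} = \frac{-25 - 40}{12} = \frac{1}{12} \left(-65\right) = - \frac{65}{12}$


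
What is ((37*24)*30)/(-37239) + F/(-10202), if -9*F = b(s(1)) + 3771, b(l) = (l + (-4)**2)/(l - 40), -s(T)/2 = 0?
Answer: -3842696911/5698684170 ≈ -0.67431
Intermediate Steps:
s(T) = 0 (s(T) = -2*0 = 0)
b(l) = (16 + l)/(-40 + l) (b(l) = (l + 16)/(-40 + l) = (16 + l)/(-40 + l))
F = -18853/45 (F = -((16 + 0)/(-40 + 0) + 3771)/9 = -(16/(-40) + 3771)/9 = -(-1/40*16 + 3771)/9 = -(-2/5 + 3771)/9 = -1/9*18853/5 = -18853/45 ≈ -418.96)
((37*24)*30)/(-37239) + F/(-10202) = ((37*24)*30)/(-37239) - 18853/45/(-10202) = (888*30)*(-1/37239) - 18853/45*(-1/10202) = 26640*(-1/37239) + 18853/459090 = -8880/12413 + 18853/459090 = -3842696911/5698684170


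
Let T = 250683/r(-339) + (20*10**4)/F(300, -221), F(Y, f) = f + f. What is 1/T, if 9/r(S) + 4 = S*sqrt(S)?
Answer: -49173333612/13285903054972155012835 + 4150583248617*I*sqrt(339)/13285903054972155012835 ≈ -3.7012e-12 + 5.752e-9*I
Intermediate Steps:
F(Y, f) = 2*f
r(S) = 9/(-4 + S**(3/2)) (r(S) = 9/(-4 + S*sqrt(S)) = 9/(-4 + S**(3/2)))
T = -74167924/663 - 9442393*I*sqrt(339) (T = 250683/((9/(-4 + (-339)**(3/2)))) + (20*10**4)/((2*(-221))) = 250683/((9/(-4 - 339*I*sqrt(339)))) + (20*10000)/(-442) = 250683*(-4/9 - 113*I*sqrt(339)/3) + 200000*(-1/442) = (-334244/3 - 9442393*I*sqrt(339)) - 100000/221 = -74167924/663 - 9442393*I*sqrt(339) ≈ -1.1187e+5 - 1.7385e+8*I)
1/T = 1/(-74167924/663 - 9442393*I*sqrt(339))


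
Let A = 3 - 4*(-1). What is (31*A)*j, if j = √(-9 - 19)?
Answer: 434*I*√7 ≈ 1148.3*I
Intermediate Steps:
j = 2*I*√7 (j = √(-28) = 2*I*√7 ≈ 5.2915*I)
A = 7 (A = 3 + 4 = 7)
(31*A)*j = (31*7)*(2*I*√7) = 217*(2*I*√7) = 434*I*√7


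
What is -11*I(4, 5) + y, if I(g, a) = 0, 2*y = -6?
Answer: -3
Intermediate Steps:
y = -3 (y = (½)*(-6) = -3)
-11*I(4, 5) + y = -11*0 - 3 = 0 - 3 = -3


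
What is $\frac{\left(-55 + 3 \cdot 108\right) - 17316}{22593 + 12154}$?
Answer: $- \frac{17047}{34747} \approx -0.4906$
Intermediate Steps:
$\frac{\left(-55 + 3 \cdot 108\right) - 17316}{22593 + 12154} = \frac{\left(-55 + 324\right) - 17316}{34747} = \left(269 - 17316\right) \frac{1}{34747} = \left(-17047\right) \frac{1}{34747} = - \frac{17047}{34747}$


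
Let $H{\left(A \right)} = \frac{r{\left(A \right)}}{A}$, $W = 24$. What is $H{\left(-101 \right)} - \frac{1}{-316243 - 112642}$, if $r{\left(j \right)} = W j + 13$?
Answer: $\frac{1034041836}{43317385} \approx 23.871$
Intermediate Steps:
$r{\left(j \right)} = 13 + 24 j$ ($r{\left(j \right)} = 24 j + 13 = 13 + 24 j$)
$H{\left(A \right)} = \frac{13 + 24 A}{A}$
$H{\left(-101 \right)} - \frac{1}{-316243 - 112642} = \left(24 + \frac{13}{-101}\right) - \frac{1}{-316243 - 112642} = \left(24 + 13 \left(- \frac{1}{101}\right)\right) - \frac{1}{-428885} = \left(24 - \frac{13}{101}\right) - - \frac{1}{428885} = \frac{2411}{101} + \frac{1}{428885} = \frac{1034041836}{43317385}$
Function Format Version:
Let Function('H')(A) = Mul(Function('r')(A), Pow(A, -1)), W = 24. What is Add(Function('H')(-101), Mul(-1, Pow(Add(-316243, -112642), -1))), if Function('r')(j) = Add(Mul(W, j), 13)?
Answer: Rational(1034041836, 43317385) ≈ 23.871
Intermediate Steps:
Function('r')(j) = Add(13, Mul(24, j)) (Function('r')(j) = Add(Mul(24, j), 13) = Add(13, Mul(24, j)))
Function('H')(A) = Mul(Pow(A, -1), Add(13, Mul(24, A))) (Function('H')(A) = Mul(Add(13, Mul(24, A)), Pow(A, -1)) = Mul(Pow(A, -1), Add(13, Mul(24, A))))
Add(Function('H')(-101), Mul(-1, Pow(Add(-316243, -112642), -1))) = Add(Add(24, Mul(13, Pow(-101, -1))), Mul(-1, Pow(Add(-316243, -112642), -1))) = Add(Add(24, Mul(13, Rational(-1, 101))), Mul(-1, Pow(-428885, -1))) = Add(Add(24, Rational(-13, 101)), Mul(-1, Rational(-1, 428885))) = Add(Rational(2411, 101), Rational(1, 428885)) = Rational(1034041836, 43317385)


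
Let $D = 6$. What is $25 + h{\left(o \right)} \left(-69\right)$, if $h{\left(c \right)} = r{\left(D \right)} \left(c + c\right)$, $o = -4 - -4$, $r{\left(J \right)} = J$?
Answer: $25$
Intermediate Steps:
$o = 0$ ($o = -4 + 4 = 0$)
$h{\left(c \right)} = 12 c$ ($h{\left(c \right)} = 6 \left(c + c\right) = 6 \cdot 2 c = 12 c$)
$25 + h{\left(o \right)} \left(-69\right) = 25 + 12 \cdot 0 \left(-69\right) = 25 + 0 \left(-69\right) = 25 + 0 = 25$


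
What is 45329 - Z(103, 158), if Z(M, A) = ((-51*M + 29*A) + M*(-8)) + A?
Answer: 46666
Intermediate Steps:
Z(M, A) = -59*M + 30*A (Z(M, A) = ((-51*M + 29*A) - 8*M) + A = (-59*M + 29*A) + A = -59*M + 30*A)
45329 - Z(103, 158) = 45329 - (-59*103 + 30*158) = 45329 - (-6077 + 4740) = 45329 - 1*(-1337) = 45329 + 1337 = 46666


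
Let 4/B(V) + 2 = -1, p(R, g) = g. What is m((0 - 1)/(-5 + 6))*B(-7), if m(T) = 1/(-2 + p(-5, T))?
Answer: 4/9 ≈ 0.44444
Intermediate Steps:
B(V) = -4/3 (B(V) = 4/(-2 - 1) = 4/(-3) = 4*(-⅓) = -4/3)
m(T) = 1/(-2 + T)
m((0 - 1)/(-5 + 6))*B(-7) = -4/3/(-2 + (0 - 1)/(-5 + 6)) = -4/3/(-2 - 1/1) = -4/3/(-2 - 1*1) = -4/3/(-2 - 1) = -4/3/(-3) = -⅓*(-4/3) = 4/9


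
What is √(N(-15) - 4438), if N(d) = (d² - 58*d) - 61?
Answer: 2*I*√851 ≈ 58.344*I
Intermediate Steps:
N(d) = -61 + d² - 58*d
√(N(-15) - 4438) = √((-61 + (-15)² - 58*(-15)) - 4438) = √((-61 + 225 + 870) - 4438) = √(1034 - 4438) = √(-3404) = 2*I*√851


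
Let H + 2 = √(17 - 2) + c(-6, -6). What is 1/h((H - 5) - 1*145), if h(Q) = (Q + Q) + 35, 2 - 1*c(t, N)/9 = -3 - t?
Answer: -287/82309 - 2*√15/82309 ≈ -0.0035810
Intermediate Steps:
c(t, N) = 45 + 9*t (c(t, N) = 18 - 9*(-3 - t) = 18 + (27 + 9*t) = 45 + 9*t)
H = -11 + √15 (H = -2 + (√(17 - 2) + (45 + 9*(-6))) = -2 + (√15 + (45 - 54)) = -2 + (√15 - 9) = -2 + (-9 + √15) = -11 + √15 ≈ -7.1270)
h(Q) = 35 + 2*Q (h(Q) = 2*Q + 35 = 35 + 2*Q)
1/h((H - 5) - 1*145) = 1/(35 + 2*(((-11 + √15) - 5) - 1*145)) = 1/(35 + 2*((-16 + √15) - 145)) = 1/(35 + 2*(-161 + √15)) = 1/(35 + (-322 + 2*√15)) = 1/(-287 + 2*√15)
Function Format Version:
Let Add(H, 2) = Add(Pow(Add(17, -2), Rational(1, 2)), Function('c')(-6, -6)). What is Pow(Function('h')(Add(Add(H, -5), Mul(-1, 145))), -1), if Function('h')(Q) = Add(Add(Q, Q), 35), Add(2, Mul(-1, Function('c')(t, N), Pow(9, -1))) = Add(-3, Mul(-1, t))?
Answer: Add(Rational(-287, 82309), Mul(Rational(-2, 82309), Pow(15, Rational(1, 2)))) ≈ -0.0035810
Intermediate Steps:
Function('c')(t, N) = Add(45, Mul(9, t)) (Function('c')(t, N) = Add(18, Mul(-9, Add(-3, Mul(-1, t)))) = Add(18, Add(27, Mul(9, t))) = Add(45, Mul(9, t)))
H = Add(-11, Pow(15, Rational(1, 2))) (H = Add(-2, Add(Pow(Add(17, -2), Rational(1, 2)), Add(45, Mul(9, -6)))) = Add(-2, Add(Pow(15, Rational(1, 2)), Add(45, -54))) = Add(-2, Add(Pow(15, Rational(1, 2)), -9)) = Add(-2, Add(-9, Pow(15, Rational(1, 2)))) = Add(-11, Pow(15, Rational(1, 2))) ≈ -7.1270)
Function('h')(Q) = Add(35, Mul(2, Q)) (Function('h')(Q) = Add(Mul(2, Q), 35) = Add(35, Mul(2, Q)))
Pow(Function('h')(Add(Add(H, -5), Mul(-1, 145))), -1) = Pow(Add(35, Mul(2, Add(Add(Add(-11, Pow(15, Rational(1, 2))), -5), Mul(-1, 145)))), -1) = Pow(Add(35, Mul(2, Add(Add(-16, Pow(15, Rational(1, 2))), -145))), -1) = Pow(Add(35, Mul(2, Add(-161, Pow(15, Rational(1, 2))))), -1) = Pow(Add(35, Add(-322, Mul(2, Pow(15, Rational(1, 2))))), -1) = Pow(Add(-287, Mul(2, Pow(15, Rational(1, 2)))), -1)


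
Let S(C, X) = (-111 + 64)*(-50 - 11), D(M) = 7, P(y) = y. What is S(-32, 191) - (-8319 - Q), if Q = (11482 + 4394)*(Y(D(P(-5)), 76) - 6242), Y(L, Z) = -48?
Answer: -99848854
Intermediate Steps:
S(C, X) = 2867 (S(C, X) = -47*(-61) = 2867)
Q = -99860040 (Q = (11482 + 4394)*(-48 - 6242) = 15876*(-6290) = -99860040)
S(-32, 191) - (-8319 - Q) = 2867 - (-8319 - 1*(-99860040)) = 2867 - (-8319 + 99860040) = 2867 - 1*99851721 = 2867 - 99851721 = -99848854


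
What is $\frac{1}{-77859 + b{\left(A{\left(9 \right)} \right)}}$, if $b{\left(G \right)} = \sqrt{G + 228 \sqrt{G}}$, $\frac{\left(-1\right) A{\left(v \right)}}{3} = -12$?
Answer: $- \frac{8651}{673558053} - \frac{2 \sqrt{39}}{2020674159} \approx -1.285 \cdot 10^{-5}$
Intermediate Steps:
$A{\left(v \right)} = 36$ ($A{\left(v \right)} = \left(-3\right) \left(-12\right) = 36$)
$\frac{1}{-77859 + b{\left(A{\left(9 \right)} \right)}} = \frac{1}{-77859 + \sqrt{36 + 228 \sqrt{36}}} = \frac{1}{-77859 + \sqrt{36 + 228 \cdot 6}} = \frac{1}{-77859 + \sqrt{36 + 1368}} = \frac{1}{-77859 + \sqrt{1404}} = \frac{1}{-77859 + 6 \sqrt{39}}$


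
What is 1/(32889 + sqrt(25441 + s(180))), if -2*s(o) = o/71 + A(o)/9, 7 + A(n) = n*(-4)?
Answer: 42032142/1382362554643 - 3*sqrt(4624030490)/1382362554643 ≈ 3.0258e-5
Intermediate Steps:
A(n) = -7 - 4*n (A(n) = -7 + n*(-4) = -7 - 4*n)
s(o) = 7/18 + 275*o/1278 (s(o) = -(o/71 + (-7 - 4*o)/9)/2 = -(o*(1/71) + (-7 - 4*o)*(1/9))/2 = -(o/71 + (-7/9 - 4*o/9))/2 = -(-7/9 - 275*o/639)/2 = 7/18 + 275*o/1278)
1/(32889 + sqrt(25441 + s(180))) = 1/(32889 + sqrt(25441 + (7/18 + (275/1278)*180))) = 1/(32889 + sqrt(25441 + (7/18 + 2750/71))) = 1/(32889 + sqrt(25441 + 49997/1278)) = 1/(32889 + sqrt(32563595/1278)) = 1/(32889 + sqrt(4624030490)/426)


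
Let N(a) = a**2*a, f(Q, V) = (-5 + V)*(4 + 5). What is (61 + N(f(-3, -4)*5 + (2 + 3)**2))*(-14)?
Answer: 768207146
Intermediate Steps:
f(Q, V) = -45 + 9*V (f(Q, V) = (-5 + V)*9 = -45 + 9*V)
N(a) = a**3
(61 + N(f(-3, -4)*5 + (2 + 3)**2))*(-14) = (61 + ((-45 + 9*(-4))*5 + (2 + 3)**2)**3)*(-14) = (61 + ((-45 - 36)*5 + 5**2)**3)*(-14) = (61 + (-81*5 + 25)**3)*(-14) = (61 + (-405 + 25)**3)*(-14) = (61 + (-380)**3)*(-14) = (61 - 54872000)*(-14) = -54871939*(-14) = 768207146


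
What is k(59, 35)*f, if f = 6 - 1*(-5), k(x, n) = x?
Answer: 649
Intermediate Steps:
f = 11 (f = 6 + 5 = 11)
k(59, 35)*f = 59*11 = 649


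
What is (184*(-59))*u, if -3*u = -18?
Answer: -65136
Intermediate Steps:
u = 6 (u = -⅓*(-18) = 6)
(184*(-59))*u = (184*(-59))*6 = -10856*6 = -65136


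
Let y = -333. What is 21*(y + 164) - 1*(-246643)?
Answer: 243094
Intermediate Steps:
21*(y + 164) - 1*(-246643) = 21*(-333 + 164) - 1*(-246643) = 21*(-169) + 246643 = -3549 + 246643 = 243094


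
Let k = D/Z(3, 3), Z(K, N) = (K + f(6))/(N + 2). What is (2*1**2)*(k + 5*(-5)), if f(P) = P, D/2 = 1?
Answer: -430/9 ≈ -47.778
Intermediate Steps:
D = 2 (D = 2*1 = 2)
Z(K, N) = (6 + K)/(2 + N) (Z(K, N) = (K + 6)/(N + 2) = (6 + K)/(2 + N))
k = 10/9 (k = 2/(((6 + 3)/(2 + 3))) = 2/((9/5)) = 2/(((1/5)*9)) = 2/(9/5) = 2*(5/9) = 10/9 ≈ 1.1111)
(2*1**2)*(k + 5*(-5)) = (2*1**2)*(10/9 + 5*(-5)) = (2*1)*(10/9 - 25) = 2*(-215/9) = -430/9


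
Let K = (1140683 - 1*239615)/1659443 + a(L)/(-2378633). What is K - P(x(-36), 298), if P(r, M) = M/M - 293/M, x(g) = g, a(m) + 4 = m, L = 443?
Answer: 618753282793871/1176267352662862 ≈ 0.52603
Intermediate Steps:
a(m) = -4 + m
P(r, M) = 1 - 293/M
K = 2142581584567/3947205881419 (K = (1140683 - 1*239615)/1659443 + (-4 + 443)/(-2378633) = (1140683 - 239615)*(1/1659443) + 439*(-1/2378633) = 901068*(1/1659443) - 439/2378633 = 901068/1659443 - 439/2378633 = 2142581584567/3947205881419 ≈ 0.54281)
K - P(x(-36), 298) = 2142581584567/3947205881419 - (-293 + 298)/298 = 2142581584567/3947205881419 - 5/298 = 618753282793871/1176267352662862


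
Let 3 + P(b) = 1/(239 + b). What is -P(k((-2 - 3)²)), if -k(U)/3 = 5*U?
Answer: 409/136 ≈ 3.0074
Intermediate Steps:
k(U) = -15*U
P(b) = -3 + 1/(239 + b)
-P(k((-2 - 3)²)) = -(-716 - (-45)*(-2 - 3)²)/(239 - 15*(-2 - 3)²) = -(-716 - (-45)*(-5)²)/(239 - 15*(-5)²) = -(-716 - (-45)*25)/(239 - 15*25) = -(-716 - 3*(-375))/(239 - 375) = -(-716 + 1125)/(-136) = -(-1)*409/136 = -1*(-409/136) = 409/136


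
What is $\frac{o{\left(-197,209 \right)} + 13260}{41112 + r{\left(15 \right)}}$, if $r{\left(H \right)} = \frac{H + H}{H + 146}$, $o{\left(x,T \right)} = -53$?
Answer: $\frac{2126327}{6619062} \approx 0.32124$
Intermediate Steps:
$r{\left(H \right)} = \frac{2 H}{146 + H}$
$\frac{o{\left(-197,209 \right)} + 13260}{41112 + r{\left(15 \right)}} = \frac{-53 + 13260}{41112 + 2 \cdot 15 \frac{1}{146 + 15}} = \frac{13207}{41112 + 2 \cdot 15 \cdot \frac{1}{161}} = \frac{13207}{41112 + \frac{30}{161}} = \frac{13207}{\frac{6619062}{161}} = 13207 \cdot \frac{161}{6619062} = \frac{2126327}{6619062}$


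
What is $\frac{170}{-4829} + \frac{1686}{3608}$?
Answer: $\frac{342197}{791956} \approx 0.43209$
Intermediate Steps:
$\frac{170}{-4829} + \frac{1686}{3608} = 170 \left(- \frac{1}{4829}\right) + 1686 \cdot \frac{1}{3608} = - \frac{170}{4829} + \frac{843}{1804} = \frac{342197}{791956}$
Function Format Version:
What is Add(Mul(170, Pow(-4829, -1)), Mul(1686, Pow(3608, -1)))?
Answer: Rational(342197, 791956) ≈ 0.43209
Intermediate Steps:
Add(Mul(170, Pow(-4829, -1)), Mul(1686, Pow(3608, -1))) = Add(Mul(170, Rational(-1, 4829)), Mul(1686, Rational(1, 3608))) = Add(Rational(-170, 4829), Rational(843, 1804)) = Rational(342197, 791956)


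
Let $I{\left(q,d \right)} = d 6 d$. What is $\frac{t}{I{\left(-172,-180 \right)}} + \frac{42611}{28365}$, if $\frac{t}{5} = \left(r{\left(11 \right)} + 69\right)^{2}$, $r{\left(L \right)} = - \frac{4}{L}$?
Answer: $\frac{14442090427}{8896171680} \approx 1.6234$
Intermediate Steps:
$I{\left(q,d \right)} = 6 d^{2}$ ($I{\left(q,d \right)} = 6 d d = 6 d^{2}$)
$t = \frac{2850125}{121}$ ($t = 5 \left(- \frac{4}{11} + 69\right)^{2} = 5 \left(\frac{755}{11}\right)^{2} = 5 \cdot \frac{570025}{121} = \frac{2850125}{121} \approx 23555.0$)
$\frac{t}{I{\left(-172,-180 \right)}} + \frac{42611}{28365} = \frac{2850125}{121 \cdot 6 \left(-180\right)^{2}} + \frac{42611}{28365} = \frac{2850125}{121 \cdot 6 \cdot 32400} + 42611 \cdot \frac{1}{28365} = \frac{2850125}{121 \cdot 194400} + \frac{42611}{28365} = \frac{2850125}{121} \cdot \frac{1}{194400} + \frac{42611}{28365} = \frac{114005}{940896} + \frac{42611}{28365} = \frac{14442090427}{8896171680}$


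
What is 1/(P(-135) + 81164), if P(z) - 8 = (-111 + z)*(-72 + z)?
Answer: 1/132094 ≈ 7.5704e-6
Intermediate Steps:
P(z) = 8 + (-111 + z)*(-72 + z)
1/(P(-135) + 81164) = 1/((8000 + (-135)² - 183*(-135)) + 81164) = 1/((8000 + 18225 + 24705) + 81164) = 1/(50930 + 81164) = 1/132094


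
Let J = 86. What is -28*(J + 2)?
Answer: -2464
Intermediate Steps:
-28*(J + 2) = -28*(86 + 2) = -28*88 = -2464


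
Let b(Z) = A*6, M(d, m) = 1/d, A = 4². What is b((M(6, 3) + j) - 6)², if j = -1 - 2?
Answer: 9216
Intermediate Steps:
A = 16
j = -3
b(Z) = 96 (b(Z) = 16*6 = 96)
b((M(6, 3) + j) - 6)² = 96² = 9216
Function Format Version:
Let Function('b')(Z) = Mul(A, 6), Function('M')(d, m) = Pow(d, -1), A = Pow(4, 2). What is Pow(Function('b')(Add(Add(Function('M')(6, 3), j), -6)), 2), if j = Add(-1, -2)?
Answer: 9216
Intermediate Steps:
A = 16
j = -3
Function('b')(Z) = 96 (Function('b')(Z) = Mul(16, 6) = 96)
Pow(Function('b')(Add(Add(Function('M')(6, 3), j), -6)), 2) = Pow(96, 2) = 9216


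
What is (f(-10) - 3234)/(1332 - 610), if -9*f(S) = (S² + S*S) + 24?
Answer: -14665/3249 ≈ -4.5137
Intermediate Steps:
f(S) = -8/3 - 2*S²/9 (f(S) = -((S² + S*S) + 24)/9 = -((S² + S²) + 24)/9 = -(2*S² + 24)/9 = -(24 + 2*S²)/9 = -8/3 - 2*S²/9)
(f(-10) - 3234)/(1332 - 610) = ((-8/3 - 2/9*(-10)²) - 3234)/(1332 - 610) = ((-8/3 - 2/9*100) - 3234)/722 = ((-8/3 - 200/9) - 3234)*(1/722) = (-224/9 - 3234)*(1/722) = -29330/9*1/722 = -14665/3249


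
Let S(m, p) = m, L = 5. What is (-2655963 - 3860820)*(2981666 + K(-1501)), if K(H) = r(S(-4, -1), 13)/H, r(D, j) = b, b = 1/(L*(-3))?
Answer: -145828681607259651/7505 ≈ -1.9431e+13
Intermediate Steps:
b = -1/15 (b = 1/(5*(-3)) = (⅕)*(-⅓) = -1/15 ≈ -0.066667)
r(D, j) = -1/15
K(H) = -1/(15*H)
(-2655963 - 3860820)*(2981666 + K(-1501)) = (-2655963 - 3860820)*(2981666 - 1/15/(-1501)) = -6516783*(2981666 - 1/15*(-1/1501)) = -6516783*(2981666 + 1/22515) = -6516783*67132209991/22515 = -145828681607259651/7505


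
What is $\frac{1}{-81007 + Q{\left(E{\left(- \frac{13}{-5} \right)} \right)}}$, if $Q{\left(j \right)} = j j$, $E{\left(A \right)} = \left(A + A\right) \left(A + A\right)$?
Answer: $- \frac{625}{50172399} \approx -1.2457 \cdot 10^{-5}$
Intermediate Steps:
$E{\left(A \right)} = 4 A^{2}$ ($E{\left(A \right)} = 2 A 2 A = 4 A^{2}$)
$Q{\left(j \right)} = j^{2}$
$\frac{1}{-81007 + Q{\left(E{\left(- \frac{13}{-5} \right)} \right)}} = \frac{1}{-81007 + \left(4 \left(- \frac{13}{-5}\right)^{2}\right)^{2}} = \frac{1}{-81007 + \left(4 \left(\left(-13\right) \left(- \frac{1}{5}\right)\right)^{2}\right)^{2}} = \frac{1}{-81007 + \left(4 \left(\frac{13}{5}\right)^{2}\right)^{2}} = \frac{1}{-81007 + \left(4 \cdot \frac{169}{25}\right)^{2}} = \frac{1}{-81007 + \left(\frac{676}{25}\right)^{2}} = \frac{1}{-81007 + \frac{456976}{625}} = \frac{1}{- \frac{50172399}{625}} = - \frac{625}{50172399}$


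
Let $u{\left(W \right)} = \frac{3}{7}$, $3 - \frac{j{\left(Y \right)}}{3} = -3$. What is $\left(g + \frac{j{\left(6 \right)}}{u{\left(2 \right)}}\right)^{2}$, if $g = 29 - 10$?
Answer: $3721$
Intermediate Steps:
$j{\left(Y \right)} = 18$ ($j{\left(Y \right)} = 9 - -9 = 9 + 9 = 18$)
$g = 19$ ($g = 29 - 10 = 19$)
$u{\left(W \right)} = \frac{3}{7}$ ($u{\left(W \right)} = 3 \cdot \frac{1}{7} = \frac{3}{7}$)
$\left(g + \frac{j{\left(6 \right)}}{u{\left(2 \right)}}\right)^{2} = \left(19 + \frac{18}{\frac{3}{7}}\right)^{2} = \left(19 + 18 \cdot \frac{7}{3}\right)^{2} = \left(19 + 42\right)^{2} = 61^{2} = 3721$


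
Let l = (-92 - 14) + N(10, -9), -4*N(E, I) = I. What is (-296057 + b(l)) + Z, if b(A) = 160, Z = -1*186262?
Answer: -482159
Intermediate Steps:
N(E, I) = -I/4
Z = -186262
l = -415/4 (l = (-92 - 14) - ¼*(-9) = -106 + 9/4 = -415/4 ≈ -103.75)
(-296057 + b(l)) + Z = (-296057 + 160) - 186262 = -295897 - 186262 = -482159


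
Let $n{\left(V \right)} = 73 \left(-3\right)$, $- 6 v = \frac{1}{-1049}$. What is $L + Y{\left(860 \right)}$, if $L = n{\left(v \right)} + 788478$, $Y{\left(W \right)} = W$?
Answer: $789119$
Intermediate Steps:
$v = \frac{1}{6294}$ ($v = - \frac{1}{6 \left(-1049\right)} = \left(- \frac{1}{6}\right) \left(- \frac{1}{1049}\right) = \frac{1}{6294} \approx 0.00015888$)
$n{\left(V \right)} = -219$
$L = 788259$ ($L = -219 + 788478 = 788259$)
$L + Y{\left(860 \right)} = 788259 + 860 = 789119$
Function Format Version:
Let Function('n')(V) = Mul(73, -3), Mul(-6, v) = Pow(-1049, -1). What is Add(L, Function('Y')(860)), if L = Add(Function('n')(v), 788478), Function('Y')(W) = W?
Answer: 789119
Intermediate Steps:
v = Rational(1, 6294) (v = Mul(Rational(-1, 6), Pow(-1049, -1)) = Mul(Rational(-1, 6), Rational(-1, 1049)) = Rational(1, 6294) ≈ 0.00015888)
Function('n')(V) = -219
L = 788259 (L = Add(-219, 788478) = 788259)
Add(L, Function('Y')(860)) = Add(788259, 860) = 789119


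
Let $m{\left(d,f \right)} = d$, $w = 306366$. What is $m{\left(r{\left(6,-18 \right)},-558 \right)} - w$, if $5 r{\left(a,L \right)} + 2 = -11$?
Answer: $- \frac{1531843}{5} \approx -3.0637 \cdot 10^{5}$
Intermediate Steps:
$r{\left(a,L \right)} = - \frac{13}{5}$ ($r{\left(a,L \right)} = - \frac{2}{5} + \frac{1}{5} \left(-11\right) = - \frac{2}{5} - \frac{11}{5} = - \frac{13}{5}$)
$m{\left(r{\left(6,-18 \right)},-558 \right)} - w = - \frac{13}{5} - 306366 = - \frac{1531843}{5}$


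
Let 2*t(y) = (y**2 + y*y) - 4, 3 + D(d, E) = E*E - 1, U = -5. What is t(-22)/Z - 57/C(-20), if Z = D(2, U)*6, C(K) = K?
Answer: 8411/1260 ≈ 6.6754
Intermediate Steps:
D(d, E) = -4 + E**2 (D(d, E) = -3 + (E*E - 1) = -3 + (E**2 - 1) = -3 + (-1 + E**2) = -4 + E**2)
t(y) = -2 + y**2 (t(y) = ((y**2 + y*y) - 4)/2 = ((y**2 + y**2) - 4)/2 = (2*y**2 - 4)/2 = (-4 + 2*y**2)/2 = -2 + y**2)
Z = 126 (Z = (-4 + (-5)**2)*6 = (-4 + 25)*6 = 21*6 = 126)
t(-22)/Z - 57/C(-20) = (-2 + (-22)**2)/126 - 57/(-20) = (-2 + 484)*(1/126) - 57*(-1/20) = 482*(1/126) + 57/20 = 241/63 + 57/20 = 8411/1260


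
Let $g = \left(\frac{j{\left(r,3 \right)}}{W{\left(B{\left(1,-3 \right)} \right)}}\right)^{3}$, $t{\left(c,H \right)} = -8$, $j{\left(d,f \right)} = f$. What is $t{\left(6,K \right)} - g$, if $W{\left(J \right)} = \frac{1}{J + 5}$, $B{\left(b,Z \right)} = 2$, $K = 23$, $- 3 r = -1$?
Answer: $-9269$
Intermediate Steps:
$r = \frac{1}{3}$ ($r = \left(- \frac{1}{3}\right) \left(-1\right) = \frac{1}{3} \approx 0.33333$)
$W{\left(J \right)} = \frac{1}{5 + J}$
$g = 9261$ ($g = \left(\frac{3}{\frac{1}{5 + 2}}\right)^{3} = \left(\frac{3}{\frac{1}{7}}\right)^{3} = \left(3 \frac{1}{\frac{1}{7}}\right)^{3} = \left(3 \cdot 7\right)^{3} = 21^{3} = 9261$)
$t{\left(6,K \right)} - g = -8 - 9261 = -9269$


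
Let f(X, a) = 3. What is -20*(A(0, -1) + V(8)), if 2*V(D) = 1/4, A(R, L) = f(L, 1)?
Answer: -125/2 ≈ -62.500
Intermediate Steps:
A(R, L) = 3
V(D) = ⅛ (V(D) = (½)/4 = (½)*(¼) = ⅛)
-20*(A(0, -1) + V(8)) = -20*(3 + ⅛) = -20*25/8 = -125/2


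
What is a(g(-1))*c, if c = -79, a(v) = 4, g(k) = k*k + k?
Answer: -316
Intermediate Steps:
g(k) = k + k² (g(k) = k² + k = k + k²)
a(g(-1))*c = 4*(-79) = -316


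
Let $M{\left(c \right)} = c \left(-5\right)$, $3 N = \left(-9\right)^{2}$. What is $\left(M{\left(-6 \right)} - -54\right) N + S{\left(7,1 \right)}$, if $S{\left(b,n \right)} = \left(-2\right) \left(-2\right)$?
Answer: $2272$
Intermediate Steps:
$S{\left(b,n \right)} = 4$
$N = 27$ ($N = \frac{\left(-9\right)^{2}}{3} = \frac{1}{3} \cdot 81 = 27$)
$M{\left(c \right)} = - 5 c$
$\left(M{\left(-6 \right)} - -54\right) N + S{\left(7,1 \right)} = \left(\left(-5\right) \left(-6\right) - -54\right) 27 + 4 = \left(30 + 54\right) 27 + 4 = 84 \cdot 27 + 4 = 2268 + 4 = 2272$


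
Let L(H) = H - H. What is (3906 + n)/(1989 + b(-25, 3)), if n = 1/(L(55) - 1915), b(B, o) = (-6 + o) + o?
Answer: 7479989/3808935 ≈ 1.9638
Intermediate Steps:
b(B, o) = -6 + 2*o
L(H) = 0
n = -1/1915 (n = 1/(0 - 1915) = 1/(-1915) = -1/1915 ≈ -0.00052219)
(3906 + n)/(1989 + b(-25, 3)) = (3906 - 1/1915)/(1989 + (-6 + 2*3)) = 7479989/(1915*(1989 + (-6 + 6))) = 7479989/(1915*(1989 + 0)) = (7479989/1915)/1989 = (7479989/1915)*(1/1989) = 7479989/3808935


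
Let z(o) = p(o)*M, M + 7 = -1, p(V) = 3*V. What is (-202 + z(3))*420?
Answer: -115080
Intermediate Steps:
M = -8 (M = -7 - 1 = -8)
z(o) = -24*o (z(o) = (3*o)*(-8) = -24*o)
(-202 + z(3))*420 = (-202 - 24*3)*420 = (-202 - 72)*420 = -274*420 = -115080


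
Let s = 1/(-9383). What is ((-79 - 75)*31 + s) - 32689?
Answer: -351515330/9383 ≈ -37463.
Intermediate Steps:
s = -1/9383 ≈ -0.00010658
((-79 - 75)*31 + s) - 32689 = ((-79 - 75)*31 - 1/9383) - 32689 = (-154*31 - 1/9383) - 32689 = (-4774 - 1/9383) - 32689 = -44794443/9383 - 32689 = -351515330/9383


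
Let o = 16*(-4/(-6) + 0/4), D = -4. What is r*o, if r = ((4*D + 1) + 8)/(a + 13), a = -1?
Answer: -56/9 ≈ -6.2222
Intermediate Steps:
o = 32/3 (o = 16*(-4*(-⅙) + 0*(¼)) = 16*(⅔ + 0) = 16*(⅔) = 32/3 ≈ 10.667)
r = -7/12 (r = ((4*(-4) + 1) + 8)/(-1 + 13) = ((-16 + 1) + 8)/12 = (-15 + 8)*(1/12) = -7*1/12 = -7/12 ≈ -0.58333)
r*o = -7/12*32/3 = -56/9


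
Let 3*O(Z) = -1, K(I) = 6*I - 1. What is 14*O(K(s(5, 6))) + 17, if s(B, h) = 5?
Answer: 37/3 ≈ 12.333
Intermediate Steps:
K(I) = -1 + 6*I
O(Z) = -1/3 (O(Z) = (1/3)*(-1) = -1/3)
14*O(K(s(5, 6))) + 17 = 14*(-1/3) + 17 = -14/3 + 17 = 37/3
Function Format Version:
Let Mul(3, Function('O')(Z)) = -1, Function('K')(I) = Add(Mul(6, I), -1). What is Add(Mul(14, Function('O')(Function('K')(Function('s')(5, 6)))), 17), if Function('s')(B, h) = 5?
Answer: Rational(37, 3) ≈ 12.333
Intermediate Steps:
Function('K')(I) = Add(-1, Mul(6, I))
Function('O')(Z) = Rational(-1, 3) (Function('O')(Z) = Mul(Rational(1, 3), -1) = Rational(-1, 3))
Add(Mul(14, Function('O')(Function('K')(Function('s')(5, 6)))), 17) = Add(Mul(14, Rational(-1, 3)), 17) = Add(Rational(-14, 3), 17) = Rational(37, 3)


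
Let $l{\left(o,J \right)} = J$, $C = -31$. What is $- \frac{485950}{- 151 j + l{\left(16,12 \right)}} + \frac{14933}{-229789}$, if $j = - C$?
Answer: $\frac{15942320339}{153269263} \approx 104.02$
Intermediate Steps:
$j = 31$ ($j = \left(-1\right) \left(-31\right) = 31$)
$- \frac{485950}{- 151 j + l{\left(16,12 \right)}} + \frac{14933}{-229789} = - \frac{485950}{\left(-151\right) 31 + 12} + \frac{14933}{-229789} = - \frac{485950}{-4681 + 12} + 14933 \left(- \frac{1}{229789}\right) = - \frac{485950}{-4669} - \frac{14933}{229789} = \left(-485950\right) \left(- \frac{1}{4669}\right) - \frac{14933}{229789} = \frac{485950}{4669} - \frac{14933}{229789} = \frac{15942320339}{153269263}$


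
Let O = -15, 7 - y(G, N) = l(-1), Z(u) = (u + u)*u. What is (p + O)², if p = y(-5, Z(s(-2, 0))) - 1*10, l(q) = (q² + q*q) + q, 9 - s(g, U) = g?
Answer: 361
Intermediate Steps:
s(g, U) = 9 - g
l(q) = q + 2*q² (l(q) = (q² + q²) + q = 2*q² + q = q + 2*q²)
Z(u) = 2*u² (Z(u) = (2*u)*u = 2*u²)
y(G, N) = 6 (y(G, N) = 7 - (-1)*(1 + 2*(-1)) = 7 - (-1)*(1 - 2) = 7 - (-1)*(-1) = 7 - 1*1 = 7 - 1 = 6)
p = -4 (p = 6 - 1*10 = 6 - 10 = -4)
(p + O)² = (-4 - 15)² = (-19)² = 361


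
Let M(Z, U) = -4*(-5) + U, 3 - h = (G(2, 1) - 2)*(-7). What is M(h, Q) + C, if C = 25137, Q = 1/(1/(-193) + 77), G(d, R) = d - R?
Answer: 373833213/14860 ≈ 25157.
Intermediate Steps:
h = -4 (h = 3 - ((2 - 1*1) - 2)*(-7) = 3 - ((2 - 1) - 2)*(-7) = 3 - (1 - 2)*(-7) = 3 - (-1)*(-7) = 3 - 1*7 = 3 - 7 = -4)
Q = 193/14860 (Q = 1/(-1/193 + 77) = 1/(14860/193) = 193/14860 ≈ 0.012988)
M(Z, U) = 20 + U
M(h, Q) + C = (20 + 193/14860) + 25137 = 297393/14860 + 25137 = 373833213/14860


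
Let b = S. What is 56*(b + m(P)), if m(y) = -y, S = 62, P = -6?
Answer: 3808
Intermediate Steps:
b = 62
56*(b + m(P)) = 56*(62 - 1*(-6)) = 56*(62 + 6) = 56*68 = 3808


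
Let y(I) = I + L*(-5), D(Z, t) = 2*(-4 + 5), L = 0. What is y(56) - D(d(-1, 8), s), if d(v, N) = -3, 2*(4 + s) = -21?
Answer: 54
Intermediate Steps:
s = -29/2 (s = -4 + (1/2)*(-21) = -4 - 21/2 = -29/2 ≈ -14.500)
D(Z, t) = 2 (D(Z, t) = 2*1 = 2)
y(I) = I (y(I) = I + 0*(-5) = I + 0 = I)
y(56) - D(d(-1, 8), s) = 56 - 1*2 = 56 - 2 = 54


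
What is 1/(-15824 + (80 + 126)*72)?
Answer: -1/992 ≈ -0.0010081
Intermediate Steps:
1/(-15824 + (80 + 126)*72) = 1/(-15824 + 206*72) = 1/(-15824 + 14832) = 1/(-992) = -1/992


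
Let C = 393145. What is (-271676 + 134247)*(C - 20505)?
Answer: -51211542560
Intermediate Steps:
(-271676 + 134247)*(C - 20505) = (-271676 + 134247)*(393145 - 20505) = -137429*372640 = -51211542560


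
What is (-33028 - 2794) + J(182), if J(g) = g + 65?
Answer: -35575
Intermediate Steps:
J(g) = 65 + g
(-33028 - 2794) + J(182) = (-33028 - 2794) + (65 + 182) = -35822 + 247 = -35575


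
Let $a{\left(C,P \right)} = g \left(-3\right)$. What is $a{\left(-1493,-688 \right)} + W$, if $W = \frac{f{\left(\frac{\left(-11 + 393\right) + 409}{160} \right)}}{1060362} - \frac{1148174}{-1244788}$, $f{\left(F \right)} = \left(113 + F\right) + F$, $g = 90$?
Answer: $- \frac{2367749054208311}{8799505955040} \approx -269.08$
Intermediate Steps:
$a{\left(C,P \right)} = -270$ ($a{\left(C,P \right)} = 90 \left(-3\right) = -270$)
$f{\left(F \right)} = 113 + 2 F$
$W = \frac{8117553652489}{8799505955040}$ ($W = \frac{113 + 2 \frac{\left(-11 + 393\right) + 409}{160}}{1060362} - \frac{1148174}{-1244788} = \left(113 + 2 \left(382 + 409\right) \frac{1}{160}\right) \frac{1}{1060362} - - \frac{574087}{622394} = \left(113 + 2 \cdot 791 \cdot \frac{1}{160}\right) \frac{1}{1060362} + \frac{574087}{622394} = \left(113 + 2 \cdot \frac{791}{160}\right) \frac{1}{1060362} + \frac{574087}{622394} = \left(113 + \frac{791}{80}\right) \frac{1}{1060362} + \frac{574087}{622394} = \frac{9831}{80} \cdot \frac{1}{1060362} + \frac{574087}{622394} = \frac{3277}{28276320} + \frac{574087}{622394} = \frac{8117553652489}{8799505955040} \approx 0.9225$)
$a{\left(-1493,-688 \right)} + W = -270 + \frac{8117553652489}{8799505955040} = - \frac{2367749054208311}{8799505955040}$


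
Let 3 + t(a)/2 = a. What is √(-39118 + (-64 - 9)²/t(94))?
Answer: I*√1294774754/182 ≈ 197.71*I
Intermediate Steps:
t(a) = -6 + 2*a
√(-39118 + (-64 - 9)²/t(94)) = √(-39118 + (-64 - 9)²/(-6 + 2*94)) = √(-39118 + (-73)²/(-6 + 188)) = √(-39118 + 5329/182) = √(-7114147/182) = I*√1294774754/182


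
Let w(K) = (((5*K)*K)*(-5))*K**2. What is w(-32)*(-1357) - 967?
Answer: 35572939833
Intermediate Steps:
w(K) = -25*K**4 (w(K) = ((5*K**2)*(-5))*K**2 = (-25*K**2)*K**2 = -25*K**4)
w(-32)*(-1357) - 967 = -25*(-32)**4*(-1357) - 967 = -25*1048576*(-1357) - 967 = -26214400*(-1357) - 967 = 35572940800 - 967 = 35572939833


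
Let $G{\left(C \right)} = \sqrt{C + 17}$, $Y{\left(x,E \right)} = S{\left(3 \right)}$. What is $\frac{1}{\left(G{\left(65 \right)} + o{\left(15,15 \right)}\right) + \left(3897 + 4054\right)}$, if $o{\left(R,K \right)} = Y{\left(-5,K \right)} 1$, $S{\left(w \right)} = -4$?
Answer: $\frac{7947}{63154727} - \frac{\sqrt{82}}{63154727} \approx 0.00012569$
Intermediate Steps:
$Y{\left(x,E \right)} = -4$
$o{\left(R,K \right)} = -4$ ($o{\left(R,K \right)} = \left(-4\right) 1 = -4$)
$G{\left(C \right)} = \sqrt{17 + C}$
$\frac{1}{\left(G{\left(65 \right)} + o{\left(15,15 \right)}\right) + \left(3897 + 4054\right)} = \frac{1}{\left(\sqrt{17 + 65} - 4\right) + \left(3897 + 4054\right)} = \frac{1}{\left(\sqrt{82} - 4\right) + 7951} = \frac{1}{\left(-4 + \sqrt{82}\right) + 7951} = \frac{1}{7947 + \sqrt{82}}$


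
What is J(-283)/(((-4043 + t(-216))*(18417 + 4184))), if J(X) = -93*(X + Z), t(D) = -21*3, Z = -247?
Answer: -24645/46399853 ≈ -0.00053114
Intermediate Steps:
t(D) = -63
J(X) = 22971 - 93*X (J(X) = -93*(X - 247) = -93*(-247 + X) = 22971 - 93*X)
J(-283)/(((-4043 + t(-216))*(18417 + 4184))) = (22971 - 93*(-283))/(((-4043 - 63)*(18417 + 4184))) = (22971 + 26319)/((-4106*22601)) = 49290/(-92799706) = 49290*(-1/92799706) = -24645/46399853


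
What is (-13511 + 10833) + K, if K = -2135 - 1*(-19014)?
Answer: 14201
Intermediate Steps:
K = 16879 (K = -2135 + 19014 = 16879)
(-13511 + 10833) + K = (-13511 + 10833) + 16879 = -2678 + 16879 = 14201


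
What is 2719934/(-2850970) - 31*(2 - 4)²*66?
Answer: -11667529207/1425485 ≈ -8185.0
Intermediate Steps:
2719934/(-2850970) - 31*(2 - 4)²*66 = 2719934*(-1/2850970) - 31*(-2)²*66 = -1359967/1425485 - 31*4*66 = -1359967/1425485 - 124*66 = -1359967/1425485 - 1*8184 = -1359967/1425485 - 8184 = -11667529207/1425485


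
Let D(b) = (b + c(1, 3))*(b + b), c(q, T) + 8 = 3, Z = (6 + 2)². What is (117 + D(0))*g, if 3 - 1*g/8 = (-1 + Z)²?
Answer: -3712176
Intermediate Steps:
Z = 64 (Z = 8² = 64)
c(q, T) = -5 (c(q, T) = -8 + 3 = -5)
g = -31728 (g = 24 - 8*(-1 + 64)² = 24 - 8*63² = 24 - 8*3969 = 24 - 31752 = -31728)
D(b) = 2*b*(-5 + b) (D(b) = (b - 5)*(b + b) = (-5 + b)*(2*b) = 2*b*(-5 + b))
(117 + D(0))*g = (117 + 2*0*(-5 + 0))*(-31728) = (117 + 2*0*(-5))*(-31728) = (117 + 0)*(-31728) = 117*(-31728) = -3712176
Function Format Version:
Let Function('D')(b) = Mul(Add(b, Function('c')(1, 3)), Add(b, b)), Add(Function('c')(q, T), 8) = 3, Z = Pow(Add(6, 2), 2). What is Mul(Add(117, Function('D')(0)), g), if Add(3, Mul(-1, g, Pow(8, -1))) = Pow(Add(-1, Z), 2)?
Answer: -3712176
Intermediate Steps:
Z = 64 (Z = Pow(8, 2) = 64)
Function('c')(q, T) = -5 (Function('c')(q, T) = Add(-8, 3) = -5)
g = -31728 (g = Add(24, Mul(-8, Pow(Add(-1, 64), 2))) = Add(24, Mul(-8, Pow(63, 2))) = Add(24, Mul(-8, 3969)) = Add(24, -31752) = -31728)
Function('D')(b) = Mul(2, b, Add(-5, b)) (Function('D')(b) = Mul(Add(b, -5), Add(b, b)) = Mul(Add(-5, b), Mul(2, b)) = Mul(2, b, Add(-5, b)))
Mul(Add(117, Function('D')(0)), g) = Mul(Add(117, Mul(2, 0, Add(-5, 0))), -31728) = Mul(Add(117, Mul(2, 0, -5)), -31728) = Mul(Add(117, 0), -31728) = Mul(117, -31728) = -3712176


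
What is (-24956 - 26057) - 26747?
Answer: -77760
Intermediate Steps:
(-24956 - 26057) - 26747 = -51013 - 26747 = -77760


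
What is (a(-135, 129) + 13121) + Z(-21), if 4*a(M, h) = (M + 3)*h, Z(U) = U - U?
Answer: 8864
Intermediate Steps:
Z(U) = 0
a(M, h) = h*(3 + M)/4 (a(M, h) = ((M + 3)*h)/4 = ((3 + M)*h)/4 = (h*(3 + M))/4 = h*(3 + M)/4)
(a(-135, 129) + 13121) + Z(-21) = ((¼)*129*(3 - 135) + 13121) + 0 = ((¼)*129*(-132) + 13121) + 0 = (-4257 + 13121) + 0 = 8864 + 0 = 8864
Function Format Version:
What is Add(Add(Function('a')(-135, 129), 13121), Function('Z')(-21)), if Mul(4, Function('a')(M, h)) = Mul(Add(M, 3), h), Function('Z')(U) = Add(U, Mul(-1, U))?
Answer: 8864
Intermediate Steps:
Function('Z')(U) = 0
Function('a')(M, h) = Mul(Rational(1, 4), h, Add(3, M)) (Function('a')(M, h) = Mul(Rational(1, 4), Mul(Add(M, 3), h)) = Mul(Rational(1, 4), Mul(Add(3, M), h)) = Mul(Rational(1, 4), Mul(h, Add(3, M))) = Mul(Rational(1, 4), h, Add(3, M)))
Add(Add(Function('a')(-135, 129), 13121), Function('Z')(-21)) = Add(Add(Mul(Rational(1, 4), 129, Add(3, -135)), 13121), 0) = Add(Add(Mul(Rational(1, 4), 129, -132), 13121), 0) = Add(Add(-4257, 13121), 0) = Add(8864, 0) = 8864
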